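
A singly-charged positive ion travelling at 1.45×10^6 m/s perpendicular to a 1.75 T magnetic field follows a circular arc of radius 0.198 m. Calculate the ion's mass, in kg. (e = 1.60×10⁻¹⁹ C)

qvB = mv²/r ⇒ m = qBr/v.
m = (1×1.60×10^-19)(1.75)(0.198) / (1.45×10^6) = 3.82×10^-26 kg.

m ≈ 3.82×10^-26 kg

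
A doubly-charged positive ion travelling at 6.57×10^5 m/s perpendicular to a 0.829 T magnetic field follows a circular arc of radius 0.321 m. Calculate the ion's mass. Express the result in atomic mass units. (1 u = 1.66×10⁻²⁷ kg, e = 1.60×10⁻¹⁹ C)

qvB = mv²/r ⇒ m = qBr/v.
m = (2×1.60×10^-19)(0.829)(0.321) / (6.57×10^5) = 1.30×10^-25 kg = 78.1 u.

m ≈ 78.1 u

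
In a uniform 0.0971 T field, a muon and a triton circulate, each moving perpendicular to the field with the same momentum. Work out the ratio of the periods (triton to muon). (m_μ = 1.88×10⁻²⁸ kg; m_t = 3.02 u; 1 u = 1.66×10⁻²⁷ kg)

T = 2πm/(qB) is independent of speed, so T₂/T₁ = (m₂/q₂)/(m₁/q₁).
T_{triton}/T_{muon} = (5.01×10^-27/1e) / (1.88×10^-28/1e) = 26.7.

ratio ≈ 26.7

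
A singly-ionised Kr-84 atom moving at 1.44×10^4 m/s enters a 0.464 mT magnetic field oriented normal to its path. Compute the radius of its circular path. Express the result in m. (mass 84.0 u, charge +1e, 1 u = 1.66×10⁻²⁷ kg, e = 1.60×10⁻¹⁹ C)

r ≈ 27.0 m

The magnetic force provides the centripetal force: qvB = mv²/r, so r = mv/(qB).
r = (1.39×10^-25 kg)(1.44×10^4 m/s) / [(1×1.60×10^-19 C)(4.64×10^-4 T)] = 27.0 m.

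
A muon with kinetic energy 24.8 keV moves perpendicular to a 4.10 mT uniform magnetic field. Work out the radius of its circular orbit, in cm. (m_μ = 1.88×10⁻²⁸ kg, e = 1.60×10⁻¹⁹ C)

r ≈ 186 cm

Convert the energy: K = 24.8 keV = 3.97×10^-15 J.
v = √(2K/m) = √(2·3.97×10^-15/1.88×10^-28) = 6.50×10^6 m/s.
r = mv/(qB) = (1.88×10^-28)(6.50×10^6) / [(1×1.60×10^-19)(4.10×10^-3)] = 1.86 m.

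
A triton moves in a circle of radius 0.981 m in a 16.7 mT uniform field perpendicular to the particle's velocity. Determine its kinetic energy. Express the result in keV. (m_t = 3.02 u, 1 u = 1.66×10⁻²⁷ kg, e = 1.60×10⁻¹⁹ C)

K ≈ 4.28 keV

v = qBr/m = (1×1.60×10^-19)(0.0167)(0.981) / (5.01×10^-27) = 5.23×10^5 m/s.
K = ½mv² = 0.5·(5.01×10^-27)·(5.23×10^5)² = 6.85×10^-16 J = 4.28 keV.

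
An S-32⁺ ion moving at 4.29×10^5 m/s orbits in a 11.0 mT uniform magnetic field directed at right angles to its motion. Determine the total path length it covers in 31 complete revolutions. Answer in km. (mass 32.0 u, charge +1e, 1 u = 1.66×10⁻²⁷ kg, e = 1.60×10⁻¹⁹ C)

r = mv/(qB) = 12.9 m, so one revolution covers 2πr = 81.4 m.
In 31 revolutions: L = 31·2πr = 2520 m.

L ≈ 2.52 km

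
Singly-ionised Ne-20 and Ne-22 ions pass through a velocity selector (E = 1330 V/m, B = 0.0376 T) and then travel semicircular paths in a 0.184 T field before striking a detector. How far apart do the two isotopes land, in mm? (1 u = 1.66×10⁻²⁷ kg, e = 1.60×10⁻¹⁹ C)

Δd ≈ 7.98 mm

Both emerge at v = E/B₁ = 3.54×10^4 m/s.
r = mv/(qB₂), so r₁ = 0.03989 m and r₂ = 0.04388 m, giving Δr = 3.99×10^-3 m.
After a semicircle each ion lands a diameter 2r from the entry slit, so the separation is 2Δr = 7.98×10^-3 m.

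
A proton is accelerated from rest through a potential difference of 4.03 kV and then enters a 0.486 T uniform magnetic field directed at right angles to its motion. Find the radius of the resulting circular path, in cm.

The kinetic energy gained is K = qV = (1×1.60×10^-19)(4030) = 6.45×10^-16 J.
v = √(2K/m) = 8.79×10^5 m/s.
r = mv/(qB) = (1.67×10^-27)(8.79×10^5) / [(1×1.60×10^-19)(0.486)] = 0.0189 m.

r ≈ 1.89 cm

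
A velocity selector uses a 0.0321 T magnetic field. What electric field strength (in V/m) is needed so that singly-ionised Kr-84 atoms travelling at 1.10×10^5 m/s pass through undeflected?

E ≈ 3530 V/m

qE = qvB ⇒ E = vB = (1.10×10^5)(0.0321) = 3530 V/m.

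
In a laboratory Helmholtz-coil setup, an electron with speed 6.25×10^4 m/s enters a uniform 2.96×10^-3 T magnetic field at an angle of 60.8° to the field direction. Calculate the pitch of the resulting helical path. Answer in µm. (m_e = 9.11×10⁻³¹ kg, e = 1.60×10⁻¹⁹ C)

The velocity component along B is v∥ = v cos60.8° = 3.05×10^4 m/s.
The cyclotron period T = 2πm/(qB) = 1.21×10^-8 s is set by m, q, B alone.
Pitch = v∥·T = (3.05×10^4)(1.21×10^-8) = 3.69×10^-4 m.

pitch ≈ 369 µm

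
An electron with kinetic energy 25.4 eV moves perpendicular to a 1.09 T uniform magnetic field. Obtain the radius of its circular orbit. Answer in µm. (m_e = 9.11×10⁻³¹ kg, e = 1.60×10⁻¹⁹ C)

Convert the energy: K = 25.4 eV = 4.06×10^-18 J.
v = √(2K/m) = √(2·4.06×10^-18/9.11×10^-31) = 2.99×10^6 m/s.
r = mv/(qB) = (9.11×10^-31)(2.99×10^6) / [(1×1.60×10^-19)(1.09)] = 1.56×10^-5 m.

r ≈ 15.6 µm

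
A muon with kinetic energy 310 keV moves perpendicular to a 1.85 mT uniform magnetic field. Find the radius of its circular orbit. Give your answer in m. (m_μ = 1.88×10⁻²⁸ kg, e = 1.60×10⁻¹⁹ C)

Convert the energy: K = 310 keV = 4.96×10^-14 J.
v = √(2K/m) = √(2·4.96×10^-14/1.88×10^-28) = 2.30×10^7 m/s.
r = mv/(qB) = (1.88×10^-28)(2.30×10^7) / [(1×1.60×10^-19)(1.85×10^-3)] = 14.6 m.

r ≈ 14.6 m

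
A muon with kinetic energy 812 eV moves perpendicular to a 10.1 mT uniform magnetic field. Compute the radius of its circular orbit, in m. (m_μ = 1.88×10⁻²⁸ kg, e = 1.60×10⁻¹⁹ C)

r ≈ 0.137 m

Convert the energy: K = 812 eV = 1.30×10^-16 J.
v = √(2K/m) = √(2·1.30×10^-16/1.88×10^-28) = 1.18×10^6 m/s.
r = mv/(qB) = (1.88×10^-28)(1.18×10^6) / [(1×1.60×10^-19)(0.0101)] = 0.137 m.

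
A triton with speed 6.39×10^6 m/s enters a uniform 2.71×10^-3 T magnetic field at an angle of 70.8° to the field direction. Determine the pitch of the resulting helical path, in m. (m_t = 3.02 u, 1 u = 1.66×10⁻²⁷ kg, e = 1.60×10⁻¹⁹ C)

pitch ≈ 153 m

The velocity component along B is v∥ = v cos70.8° = 2.10×10^6 m/s.
The cyclotron period T = 2πm/(qB) = 7.26×10^-5 s is set by m, q, B alone.
Pitch = v∥·T = (2.10×10^6)(7.26×10^-5) = 153 m.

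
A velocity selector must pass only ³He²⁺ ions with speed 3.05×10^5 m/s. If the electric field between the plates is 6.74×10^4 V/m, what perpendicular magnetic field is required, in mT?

B ≈ 221 mT

qE = qvB ⇒ B = E/v = (6.74×10^4) / (3.05×10^5) = 0.221 T.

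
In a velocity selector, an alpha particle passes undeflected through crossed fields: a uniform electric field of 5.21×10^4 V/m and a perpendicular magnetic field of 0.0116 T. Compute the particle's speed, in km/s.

For zero net force, qE = qvB, so v = E/B.
v = (5.21×10^4) / (0.0116) = 4.49×10^6 m/s.

v ≈ 4490 km/s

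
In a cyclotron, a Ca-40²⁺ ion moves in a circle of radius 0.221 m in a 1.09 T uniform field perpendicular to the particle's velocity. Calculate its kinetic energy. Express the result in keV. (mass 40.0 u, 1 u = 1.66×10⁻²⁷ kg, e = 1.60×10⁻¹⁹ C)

K ≈ 280 keV

v = qBr/m = (2×1.60×10^-19)(1.09)(0.221) / (6.64×10^-26) = 1.16×10^6 m/s.
K = ½mv² = 0.5·(6.64×10^-26)·(1.16×10^6)² = 4.47×10^-14 J = 280 keV.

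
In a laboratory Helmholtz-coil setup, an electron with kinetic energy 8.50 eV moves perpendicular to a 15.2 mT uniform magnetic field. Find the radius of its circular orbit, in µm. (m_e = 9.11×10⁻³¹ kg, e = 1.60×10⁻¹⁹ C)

Convert the energy: K = 8.50 eV = 1.36×10^-18 J.
v = √(2K/m) = √(2·1.36×10^-18/9.11×10^-31) = 1.73×10^6 m/s.
r = mv/(qB) = (9.11×10^-31)(1.73×10^6) / [(1×1.60×10^-19)(0.0152)] = 6.47×10^-4 m.

r ≈ 647 µm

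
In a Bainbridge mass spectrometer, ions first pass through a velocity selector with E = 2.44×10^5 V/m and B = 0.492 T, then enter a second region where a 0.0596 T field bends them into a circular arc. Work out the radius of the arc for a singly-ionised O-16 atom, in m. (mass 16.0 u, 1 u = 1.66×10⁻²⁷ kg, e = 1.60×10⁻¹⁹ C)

r ≈ 1.38 m

The selector passes v = E/B = 2.44×10^5/0.492 = 4.96×10^5 m/s.
In the deflection region, r = mv/(qB₂) = (2.66×10^-26)(4.96×10^5) / [(1×1.60×10^-19)(0.0596)] = 1.38 m.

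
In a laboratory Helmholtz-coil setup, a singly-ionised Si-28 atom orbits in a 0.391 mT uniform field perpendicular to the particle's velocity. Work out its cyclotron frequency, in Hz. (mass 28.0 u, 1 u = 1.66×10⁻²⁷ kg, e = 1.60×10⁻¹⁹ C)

f ≈ 214 Hz

f = qB/(2πm) = (1×1.60×10^-19)(3.91×10^-4) / [2π(4.65×10^-26)] = 214 Hz.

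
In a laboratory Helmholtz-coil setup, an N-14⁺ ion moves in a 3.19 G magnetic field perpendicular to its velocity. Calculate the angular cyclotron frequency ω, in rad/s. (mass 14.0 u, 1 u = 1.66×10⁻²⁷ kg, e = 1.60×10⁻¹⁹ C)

ω = qB/m = (1×1.60×10^-19)(3.19×10^-4) / (2.32×10^-26) = 2200 rad/s.

ω ≈ 2200 rad/s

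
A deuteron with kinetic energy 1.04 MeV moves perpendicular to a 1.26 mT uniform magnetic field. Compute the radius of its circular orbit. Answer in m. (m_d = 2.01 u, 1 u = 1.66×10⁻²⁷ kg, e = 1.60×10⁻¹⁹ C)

r ≈ 165 m

Convert the energy: K = 1.04 MeV = 1.66×10^-13 J.
v = √(2K/m) = √(2·1.66×10^-13/3.34×10^-27) = 9.99×10^6 m/s.
r = mv/(qB) = (3.34×10^-27)(9.99×10^6) / [(1×1.60×10^-19)(1.26×10^-3)] = 165 m.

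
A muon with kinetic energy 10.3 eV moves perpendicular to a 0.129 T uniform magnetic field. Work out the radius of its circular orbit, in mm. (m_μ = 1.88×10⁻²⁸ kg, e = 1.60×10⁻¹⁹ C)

r ≈ 1.21 mm

Convert the energy: K = 10.3 eV = 1.65×10^-18 J.
v = √(2K/m) = √(2·1.65×10^-18/1.88×10^-28) = 1.32×10^5 m/s.
r = mv/(qB) = (1.88×10^-28)(1.32×10^5) / [(1×1.60×10^-19)(0.129)] = 1.21×10^-3 m.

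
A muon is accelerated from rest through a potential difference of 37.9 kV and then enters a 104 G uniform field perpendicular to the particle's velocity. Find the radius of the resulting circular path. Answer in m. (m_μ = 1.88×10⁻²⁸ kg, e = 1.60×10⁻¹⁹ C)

r ≈ 0.907 m

The kinetic energy gained is K = qV = (1×1.60×10^-19)(3.79×10^4) = 6.06×10^-15 J.
v = √(2K/m) = 8.03×10^6 m/s.
r = mv/(qB) = (1.88×10^-28)(8.03×10^6) / [(1×1.60×10^-19)(0.0104)] = 0.907 m.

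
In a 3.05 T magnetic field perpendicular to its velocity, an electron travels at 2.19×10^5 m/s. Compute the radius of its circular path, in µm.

r ≈ 0.409 µm

The magnetic force provides the centripetal force: qvB = mv²/r, so r = mv/(qB).
r = (9.11×10^-31 kg)(2.19×10^5 m/s) / [(1×1.60×10^-19 C)(3.05 T)] = 4.09×10^-7 m.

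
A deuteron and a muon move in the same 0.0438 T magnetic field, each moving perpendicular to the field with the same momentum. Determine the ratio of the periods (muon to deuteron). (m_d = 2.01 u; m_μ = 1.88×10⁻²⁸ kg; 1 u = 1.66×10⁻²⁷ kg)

T = 2πm/(qB) is independent of speed, so T₂/T₁ = (m₂/q₂)/(m₁/q₁).
T_{muon}/T_{deuteron} = (1.88×10^-28/1e) / (3.34×10^-27/1e) = 0.0563.

ratio ≈ 0.0563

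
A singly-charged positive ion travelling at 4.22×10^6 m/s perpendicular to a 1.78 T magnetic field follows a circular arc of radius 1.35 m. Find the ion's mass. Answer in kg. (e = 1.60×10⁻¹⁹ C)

qvB = mv²/r ⇒ m = qBr/v.
m = (1×1.60×10^-19)(1.78)(1.35) / (4.22×10^6) = 9.11×10^-26 kg.

m ≈ 9.11×10^-26 kg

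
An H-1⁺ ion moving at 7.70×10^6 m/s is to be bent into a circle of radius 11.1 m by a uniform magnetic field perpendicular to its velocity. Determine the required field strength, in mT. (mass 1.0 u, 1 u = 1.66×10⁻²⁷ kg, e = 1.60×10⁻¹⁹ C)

qvB = mv²/r gives B = mv/(qr).
B = (1.66×10^-27)(7.70×10^6) / [(1×1.60×10^-19)(11.1)] = 7.20×10^-3 T.

B ≈ 7.20 mT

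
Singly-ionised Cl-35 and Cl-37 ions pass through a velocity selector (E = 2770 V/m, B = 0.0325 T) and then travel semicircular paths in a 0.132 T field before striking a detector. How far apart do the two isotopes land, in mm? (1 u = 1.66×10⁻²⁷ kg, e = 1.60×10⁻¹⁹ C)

Δd ≈ 26.8 mm

Both emerge at v = E/B₁ = 8.52×10^4 m/s.
r = mv/(qB₂), so r₁ = 0.2345 m and r₂ = 0.2479 m, giving Δr = 0.0134 m.
After a semicircle each ion lands a diameter 2r from the entry slit, so the separation is 2Δr = 0.0268 m.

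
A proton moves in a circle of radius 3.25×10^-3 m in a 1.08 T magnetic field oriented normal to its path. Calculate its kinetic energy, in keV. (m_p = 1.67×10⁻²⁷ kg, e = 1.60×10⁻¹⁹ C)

v = qBr/m = (1×1.60×10^-19)(1.08)(3.25×10^-3) / (1.67×10^-27) = 3.36×10^5 m/s.
K = ½mv² = 0.5·(1.67×10^-27)·(3.36×10^5)² = 9.44×10^-17 J = 0.590 keV.

K ≈ 0.590 keV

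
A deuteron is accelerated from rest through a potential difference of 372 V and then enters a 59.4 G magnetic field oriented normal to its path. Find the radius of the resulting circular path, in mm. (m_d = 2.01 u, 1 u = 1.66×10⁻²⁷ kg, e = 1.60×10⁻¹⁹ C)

The kinetic energy gained is K = qV = (1×1.60×10^-19)(372) = 5.95×10^-17 J.
v = √(2K/m) = 1.89×10^5 m/s.
r = mv/(qB) = (3.34×10^-27)(1.89×10^5) / [(1×1.60×10^-19)(5.94×10^-3)] = 0.663 m.

r ≈ 663 mm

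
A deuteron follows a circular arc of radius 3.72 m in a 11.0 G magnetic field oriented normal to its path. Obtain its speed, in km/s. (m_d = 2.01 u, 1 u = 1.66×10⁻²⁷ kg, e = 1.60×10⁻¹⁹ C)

v ≈ 196 km/s

From qvB = mv²/r, v = qBr/m.
v = (1×1.60×10^-19)(1.10×10^-3)(3.72) / (3.34×10^-27) = 1.96×10^5 m/s.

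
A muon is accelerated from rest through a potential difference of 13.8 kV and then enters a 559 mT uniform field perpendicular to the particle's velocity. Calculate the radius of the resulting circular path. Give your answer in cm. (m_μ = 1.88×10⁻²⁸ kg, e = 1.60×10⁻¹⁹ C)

r ≈ 1.02 cm

The kinetic energy gained is K = qV = (1×1.60×10^-19)(1.38×10^4) = 2.21×10^-15 J.
v = √(2K/m) = 4.85×10^6 m/s.
r = mv/(qB) = (1.88×10^-28)(4.85×10^6) / [(1×1.60×10^-19)(0.559)] = 0.0102 m.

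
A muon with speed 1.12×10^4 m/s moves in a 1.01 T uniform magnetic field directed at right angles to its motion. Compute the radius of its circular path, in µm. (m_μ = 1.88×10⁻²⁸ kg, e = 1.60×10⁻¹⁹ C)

r ≈ 13.0 µm

The magnetic force provides the centripetal force: qvB = mv²/r, so r = mv/(qB).
r = (1.88×10^-28 kg)(1.12×10^4 m/s) / [(1×1.60×10^-19 C)(1.01 T)] = 1.30×10^-5 m.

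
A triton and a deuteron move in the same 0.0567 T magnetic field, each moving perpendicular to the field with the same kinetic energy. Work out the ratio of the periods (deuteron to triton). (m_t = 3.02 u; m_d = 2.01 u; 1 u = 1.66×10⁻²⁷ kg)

T = 2πm/(qB) is independent of speed, so T₂/T₁ = (m₂/q₂)/(m₁/q₁).
T_{deuteron}/T_{triton} = (3.34×10^-27/1e) / (5.01×10^-27/1e) = 0.666.

ratio ≈ 0.666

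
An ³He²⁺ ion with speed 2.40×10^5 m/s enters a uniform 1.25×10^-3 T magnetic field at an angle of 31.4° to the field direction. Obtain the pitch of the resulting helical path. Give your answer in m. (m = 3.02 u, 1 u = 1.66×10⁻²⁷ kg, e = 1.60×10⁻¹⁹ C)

The velocity component along B is v∥ = v cos31.4° = 2.05×10^5 m/s.
The cyclotron period T = 2πm/(qB) = 7.87×10^-5 s is set by m, q, B alone.
Pitch = v∥·T = (2.05×10^5)(7.87×10^-5) = 16.1 m.

pitch ≈ 16.1 m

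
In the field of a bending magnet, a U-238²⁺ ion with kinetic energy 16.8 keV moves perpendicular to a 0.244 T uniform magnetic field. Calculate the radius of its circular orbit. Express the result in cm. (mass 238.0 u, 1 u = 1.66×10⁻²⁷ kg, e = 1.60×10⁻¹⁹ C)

r ≈ 59.0 cm

Convert the energy: K = 16.8 keV = 2.69×10^-15 J.
v = √(2K/m) = √(2·2.69×10^-15/3.95×10^-25) = 1.17×10^5 m/s.
r = mv/(qB) = (3.95×10^-25)(1.17×10^5) / [(2×1.60×10^-19)(0.244)] = 0.590 m.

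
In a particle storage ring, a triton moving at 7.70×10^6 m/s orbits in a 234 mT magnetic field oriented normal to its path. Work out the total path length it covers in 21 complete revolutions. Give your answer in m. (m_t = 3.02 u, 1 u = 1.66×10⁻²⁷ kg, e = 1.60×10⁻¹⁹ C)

L ≈ 136 m

r = mv/(qB) = 1.03 m, so one revolution covers 2πr = 6.48 m.
In 21 revolutions: L = 21·2πr = 136 m.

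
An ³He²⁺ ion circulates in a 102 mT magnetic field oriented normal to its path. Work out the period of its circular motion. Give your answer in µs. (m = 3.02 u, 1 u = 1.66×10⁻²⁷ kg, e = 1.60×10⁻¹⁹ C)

The cyclotron period is independent of speed: T = 2πm/(qB).
T = 2π(5.01×10^-27) / [(2×1.60×10^-19)(0.102)] = 9.65×10^-7 s.

T ≈ 0.965 µs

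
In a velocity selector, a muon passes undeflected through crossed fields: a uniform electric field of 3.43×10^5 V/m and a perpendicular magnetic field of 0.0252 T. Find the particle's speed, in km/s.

For zero net force, qE = qvB, so v = E/B.
v = (3.43×10^5) / (0.0252) = 1.36×10^7 m/s.

v ≈ 13600 km/s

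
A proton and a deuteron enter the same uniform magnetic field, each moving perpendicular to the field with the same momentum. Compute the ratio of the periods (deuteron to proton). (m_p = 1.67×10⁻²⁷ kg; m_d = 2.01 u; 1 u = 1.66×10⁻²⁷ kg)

T = 2πm/(qB) is independent of speed, so T₂/T₁ = (m₂/q₂)/(m₁/q₁).
T_{deuteron}/T_{proton} = (3.34×10^-27/1e) / (1.67×10^-27/1e) = 2.00.

ratio ≈ 2.00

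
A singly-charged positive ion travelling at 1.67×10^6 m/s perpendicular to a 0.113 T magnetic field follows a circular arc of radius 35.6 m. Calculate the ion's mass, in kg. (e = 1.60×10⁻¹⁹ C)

qvB = mv²/r ⇒ m = qBr/v.
m = (1×1.60×10^-19)(0.113)(35.6) / (1.67×10^6) = 3.85×10^-25 kg.

m ≈ 3.85×10^-25 kg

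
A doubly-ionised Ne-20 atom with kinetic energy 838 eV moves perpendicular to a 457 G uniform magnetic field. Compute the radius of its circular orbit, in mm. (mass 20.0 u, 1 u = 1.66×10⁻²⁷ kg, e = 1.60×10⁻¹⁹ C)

Convert the energy: K = 838 eV = 1.34×10^-16 J.
v = √(2K/m) = √(2·1.34×10^-16/3.32×10^-26) = 8.99×10^4 m/s.
r = mv/(qB) = (3.32×10^-26)(8.99×10^4) / [(2×1.60×10^-19)(0.0457)] = 0.204 m.

r ≈ 204 mm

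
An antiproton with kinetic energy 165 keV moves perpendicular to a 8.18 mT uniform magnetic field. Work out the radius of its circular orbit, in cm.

r ≈ 717 cm

Convert the energy: K = 165 keV = 2.64×10^-14 J.
v = √(2K/m) = √(2·2.64×10^-14/1.67×10^-27) = 5.62×10^6 m/s.
r = mv/(qB) = (1.67×10^-27)(5.62×10^6) / [(1×1.60×10^-19)(8.18×10^-3)] = 7.17 m.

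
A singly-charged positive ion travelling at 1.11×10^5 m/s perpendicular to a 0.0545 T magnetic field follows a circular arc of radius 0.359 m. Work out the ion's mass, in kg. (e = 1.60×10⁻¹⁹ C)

m ≈ 2.82×10^-26 kg

qvB = mv²/r ⇒ m = qBr/v.
m = (1×1.60×10^-19)(0.0545)(0.359) / (1.11×10^5) = 2.82×10^-26 kg.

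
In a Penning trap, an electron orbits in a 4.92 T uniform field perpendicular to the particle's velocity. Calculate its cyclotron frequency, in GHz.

f = qB/(2πm) = (1×1.60×10^-19)(4.92) / [2π(9.11×10^-31)] = 1.38×10^11 Hz.

f ≈ 138 GHz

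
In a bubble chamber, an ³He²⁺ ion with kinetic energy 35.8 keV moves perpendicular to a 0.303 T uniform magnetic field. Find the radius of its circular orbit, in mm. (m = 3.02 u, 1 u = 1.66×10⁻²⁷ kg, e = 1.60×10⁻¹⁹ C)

Convert the energy: K = 35.8 keV = 5.73×10^-15 J.
v = √(2K/m) = √(2·5.73×10^-15/5.01×10^-27) = 1.51×10^6 m/s.
r = mv/(qB) = (5.01×10^-27)(1.51×10^6) / [(2×1.60×10^-19)(0.303)] = 0.0782 m.

r ≈ 78.2 mm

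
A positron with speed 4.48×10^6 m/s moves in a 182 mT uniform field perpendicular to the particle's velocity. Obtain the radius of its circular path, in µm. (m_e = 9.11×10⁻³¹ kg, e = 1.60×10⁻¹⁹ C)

The magnetic force provides the centripetal force: qvB = mv²/r, so r = mv/(qB).
r = (9.11×10^-31 kg)(4.48×10^6 m/s) / [(1×1.60×10^-19 C)(0.182 T)] = 1.40×10^-4 m.

r ≈ 140 µm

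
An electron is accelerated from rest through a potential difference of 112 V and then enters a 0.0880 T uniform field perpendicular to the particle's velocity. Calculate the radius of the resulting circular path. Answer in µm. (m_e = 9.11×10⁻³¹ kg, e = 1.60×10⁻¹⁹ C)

r ≈ 406 µm

The kinetic energy gained is K = qV = (1×1.60×10^-19)(112) = 1.79×10^-17 J.
v = √(2K/m) = 6.27×10^6 m/s.
r = mv/(qB) = (9.11×10^-31)(6.27×10^6) / [(1×1.60×10^-19)(0.0880)] = 4.06×10^-4 m.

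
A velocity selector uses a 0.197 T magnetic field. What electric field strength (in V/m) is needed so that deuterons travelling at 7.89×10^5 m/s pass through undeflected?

qE = qvB ⇒ E = vB = (7.89×10^5)(0.197) = 1.55×10^5 V/m.

E ≈ 1.55×10^5 V/m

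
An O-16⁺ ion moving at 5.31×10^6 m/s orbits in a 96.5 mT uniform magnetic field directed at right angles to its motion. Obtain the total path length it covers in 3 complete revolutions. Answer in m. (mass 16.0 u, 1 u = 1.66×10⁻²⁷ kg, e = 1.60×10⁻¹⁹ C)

r = mv/(qB) = 9.13 m, so one revolution covers 2πr = 57.4 m.
In 3 revolutions: L = 3·2πr = 172 m.

L ≈ 172 m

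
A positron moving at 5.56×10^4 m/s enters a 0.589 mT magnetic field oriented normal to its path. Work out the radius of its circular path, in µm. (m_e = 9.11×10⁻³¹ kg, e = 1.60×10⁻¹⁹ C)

r ≈ 537 µm

The magnetic force provides the centripetal force: qvB = mv²/r, so r = mv/(qB).
r = (9.11×10^-31 kg)(5.56×10^4 m/s) / [(1×1.60×10^-19 C)(5.89×10^-4 T)] = 5.37×10^-4 m.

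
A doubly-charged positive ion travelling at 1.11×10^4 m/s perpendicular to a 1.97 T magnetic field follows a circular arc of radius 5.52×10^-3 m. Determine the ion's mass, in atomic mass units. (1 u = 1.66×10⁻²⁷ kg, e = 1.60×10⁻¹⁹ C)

qvB = mv²/r ⇒ m = qBr/v.
m = (2×1.60×10^-19)(1.97)(5.52×10^-3) / (1.11×10^4) = 3.13×10^-25 kg = 189 u.

m ≈ 189 u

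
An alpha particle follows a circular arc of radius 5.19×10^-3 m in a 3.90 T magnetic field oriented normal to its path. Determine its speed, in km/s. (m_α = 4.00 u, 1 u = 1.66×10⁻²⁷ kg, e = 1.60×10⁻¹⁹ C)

v ≈ 975 km/s

From qvB = mv²/r, v = qBr/m.
v = (2×1.60×10^-19)(3.90)(5.19×10^-3) / (6.64×10^-27) = 9.75×10^5 m/s.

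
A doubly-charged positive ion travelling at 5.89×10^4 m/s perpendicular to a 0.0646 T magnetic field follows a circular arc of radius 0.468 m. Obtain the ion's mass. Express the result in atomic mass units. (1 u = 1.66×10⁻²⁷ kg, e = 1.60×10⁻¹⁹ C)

qvB = mv²/r ⇒ m = qBr/v.
m = (2×1.60×10^-19)(0.0646)(0.468) / (5.89×10^4) = 1.64×10^-25 kg = 98.9 u.

m ≈ 98.9 u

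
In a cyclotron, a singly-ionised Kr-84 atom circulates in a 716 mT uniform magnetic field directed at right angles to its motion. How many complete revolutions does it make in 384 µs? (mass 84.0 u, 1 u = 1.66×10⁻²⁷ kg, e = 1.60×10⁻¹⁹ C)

T = 2πm/(qB) = 2π(1.3944×10^-25) / [(1×1.60×10^-19)(0.716)] = 7.6478×10^-6 s.
N = t/T = 3.84×10^-4 / 7.6478×10^-6 ≈ 50.21, so 50 complete revolutions.

N = 50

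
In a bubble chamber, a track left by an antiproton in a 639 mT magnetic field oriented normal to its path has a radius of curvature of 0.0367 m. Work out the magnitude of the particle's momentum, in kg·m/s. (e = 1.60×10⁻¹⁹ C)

p ≈ 3.75×10^-21 kg·m/s

Since qvB = mv²/r, the momentum p = mv = qBr.
p = (1×1.60×10^-19)(0.639)(0.0367) = 3.75×10^-21 kg·m/s.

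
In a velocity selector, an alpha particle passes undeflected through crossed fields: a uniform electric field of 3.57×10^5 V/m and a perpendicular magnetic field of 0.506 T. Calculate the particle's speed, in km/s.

For zero net force, qE = qvB, so v = E/B.
v = (3.57×10^5) / (0.506) = 7.06×10^5 m/s.

v ≈ 706 km/s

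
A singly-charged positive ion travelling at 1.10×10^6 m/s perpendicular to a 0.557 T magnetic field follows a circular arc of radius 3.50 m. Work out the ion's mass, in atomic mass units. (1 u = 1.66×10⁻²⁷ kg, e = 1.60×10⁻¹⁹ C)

m ≈ 171 u

qvB = mv²/r ⇒ m = qBr/v.
m = (1×1.60×10^-19)(0.557)(3.50) / (1.10×10^6) = 2.84×10^-25 kg = 171 u.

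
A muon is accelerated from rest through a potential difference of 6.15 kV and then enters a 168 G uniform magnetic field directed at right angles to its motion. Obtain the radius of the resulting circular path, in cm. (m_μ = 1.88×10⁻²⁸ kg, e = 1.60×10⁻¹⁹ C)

The kinetic energy gained is K = qV = (1×1.60×10^-19)(6150) = 9.84×10^-16 J.
v = √(2K/m) = 3.24×10^6 m/s.
r = mv/(qB) = (1.88×10^-28)(3.24×10^6) / [(1×1.60×10^-19)(0.0168)] = 0.226 m.

r ≈ 22.6 cm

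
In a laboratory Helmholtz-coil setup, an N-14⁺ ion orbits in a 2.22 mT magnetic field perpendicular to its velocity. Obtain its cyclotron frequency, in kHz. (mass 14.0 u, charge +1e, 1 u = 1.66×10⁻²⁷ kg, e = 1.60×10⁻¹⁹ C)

f ≈ 2.43 kHz

f = qB/(2πm) = (1×1.60×10^-19)(2.22×10^-3) / [2π(2.32×10^-26)] = 2430 Hz.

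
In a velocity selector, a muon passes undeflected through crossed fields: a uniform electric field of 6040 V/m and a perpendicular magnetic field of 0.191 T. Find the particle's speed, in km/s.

v ≈ 31.6 km/s

For zero net force, qE = qvB, so v = E/B.
v = (6040) / (0.191) = 3.16×10^4 m/s.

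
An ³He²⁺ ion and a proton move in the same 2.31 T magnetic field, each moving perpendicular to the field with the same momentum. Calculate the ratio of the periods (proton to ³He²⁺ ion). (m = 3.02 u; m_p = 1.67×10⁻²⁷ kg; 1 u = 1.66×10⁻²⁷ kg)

T = 2πm/(qB) is independent of speed, so T₂/T₁ = (m₂/q₂)/(m₁/q₁).
T_{proton}/T_{³He²⁺ ion} = (1.67×10^-27/1e) / (5.01×10^-27/2e) = 0.666.

ratio ≈ 0.666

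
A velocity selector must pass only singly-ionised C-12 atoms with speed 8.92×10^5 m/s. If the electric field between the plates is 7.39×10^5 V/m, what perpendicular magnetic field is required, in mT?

qE = qvB ⇒ B = E/v = (7.39×10^5) / (8.92×10^5) = 0.828 T.

B ≈ 828 mT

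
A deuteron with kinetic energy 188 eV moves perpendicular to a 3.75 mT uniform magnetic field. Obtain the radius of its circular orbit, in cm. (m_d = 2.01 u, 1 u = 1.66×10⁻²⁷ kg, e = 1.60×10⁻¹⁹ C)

Convert the energy: K = 188 eV = 3.01×10^-17 J.
v = √(2K/m) = √(2·3.01×10^-17/3.34×10^-27) = 1.34×10^5 m/s.
r = mv/(qB) = (3.34×10^-27)(1.34×10^5) / [(1×1.60×10^-19)(3.75×10^-3)] = 0.747 m.

r ≈ 74.7 cm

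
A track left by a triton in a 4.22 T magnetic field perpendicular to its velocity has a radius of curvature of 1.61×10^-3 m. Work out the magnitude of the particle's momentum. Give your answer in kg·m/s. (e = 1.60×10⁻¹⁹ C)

Since qvB = mv²/r, the momentum p = mv = qBr.
p = (1×1.60×10^-19)(4.22)(1.61×10^-3) = 1.09×10^-21 kg·m/s.

p ≈ 1.09×10^-21 kg·m/s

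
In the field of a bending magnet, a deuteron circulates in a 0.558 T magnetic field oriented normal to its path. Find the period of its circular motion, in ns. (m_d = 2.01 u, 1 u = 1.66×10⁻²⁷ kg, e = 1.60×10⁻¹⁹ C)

T ≈ 235 ns

The cyclotron period is independent of speed: T = 2πm/(qB).
T = 2π(3.34×10^-27) / [(1×1.60×10^-19)(0.558)] = 2.35×10^-7 s.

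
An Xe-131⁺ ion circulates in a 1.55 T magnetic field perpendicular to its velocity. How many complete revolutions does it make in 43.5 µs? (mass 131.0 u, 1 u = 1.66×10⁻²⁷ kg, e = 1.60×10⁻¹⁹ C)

N = 7

T = 2πm/(qB) = 2π(2.1746×10^-25) / [(1×1.60×10^-19)(1.55)] = 5.5094×10^-6 s.
N = t/T = 4.35×10^-5 / 5.5094×10^-6 ≈ 7.90, so 7 complete revolutions.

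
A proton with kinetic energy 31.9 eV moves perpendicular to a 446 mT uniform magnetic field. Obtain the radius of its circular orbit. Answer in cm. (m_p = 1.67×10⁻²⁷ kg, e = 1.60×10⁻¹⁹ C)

Convert the energy: K = 31.9 eV = 5.10×10^-18 J.
v = √(2K/m) = √(2·5.10×10^-18/1.67×10^-27) = 7.82×10^4 m/s.
r = mv/(qB) = (1.67×10^-27)(7.82×10^4) / [(1×1.60×10^-19)(0.446)] = 1.83×10^-3 m.

r ≈ 0.183 cm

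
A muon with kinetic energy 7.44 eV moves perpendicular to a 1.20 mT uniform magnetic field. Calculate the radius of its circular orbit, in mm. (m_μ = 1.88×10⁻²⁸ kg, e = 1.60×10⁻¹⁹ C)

r ≈ 110 mm

Convert the energy: K = 7.44 eV = 1.19×10^-18 J.
v = √(2K/m) = √(2·1.19×10^-18/1.88×10^-28) = 1.13×10^5 m/s.
r = mv/(qB) = (1.88×10^-28)(1.13×10^5) / [(1×1.60×10^-19)(1.20×10^-3)] = 0.110 m.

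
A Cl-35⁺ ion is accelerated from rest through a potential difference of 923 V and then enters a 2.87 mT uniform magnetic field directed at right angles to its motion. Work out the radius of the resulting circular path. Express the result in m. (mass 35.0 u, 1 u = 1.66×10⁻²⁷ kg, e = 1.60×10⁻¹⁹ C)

The kinetic energy gained is K = qV = (1×1.60×10^-19)(923) = 1.48×10^-16 J.
v = √(2K/m) = 7.13×10^4 m/s.
r = mv/(qB) = (5.81×10^-26)(7.13×10^4) / [(1×1.60×10^-19)(2.87×10^-3)] = 9.02 m.

r ≈ 9.02 m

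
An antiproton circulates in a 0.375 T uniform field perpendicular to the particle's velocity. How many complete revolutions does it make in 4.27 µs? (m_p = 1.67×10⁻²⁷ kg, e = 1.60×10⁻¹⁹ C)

T = 2πm/(qB) = 2π(1.67×10^-27) / [(1×1.60×10^-19)(0.375)] = 1.7488×10^-7 s.
N = t/T = 4.27×10^-6 / 1.7488×10^-7 ≈ 24.42, so 24 complete revolutions.

N = 24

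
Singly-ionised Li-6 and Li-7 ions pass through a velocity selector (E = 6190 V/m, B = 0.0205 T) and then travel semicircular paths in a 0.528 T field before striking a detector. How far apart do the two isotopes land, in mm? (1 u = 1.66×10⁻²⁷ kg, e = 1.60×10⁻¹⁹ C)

Both emerge at v = E/B₁ = 3.02×10^5 m/s.
r = mv/(qB₂), so r₁ = 0.03560 m and r₂ = 0.04153 m, giving Δr = 5.93×10^-3 m.
After a semicircle each ion lands a diameter 2r from the entry slit, so the separation is 2Δr = 0.0119 m.

Δd ≈ 11.9 mm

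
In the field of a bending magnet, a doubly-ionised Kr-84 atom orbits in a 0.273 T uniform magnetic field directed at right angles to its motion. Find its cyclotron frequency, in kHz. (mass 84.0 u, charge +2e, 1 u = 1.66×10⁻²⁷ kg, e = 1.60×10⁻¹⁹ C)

f = qB/(2πm) = (2×1.60×10^-19)(0.273) / [2π(1.39×10^-25)] = 9.97×10^4 Hz.

f ≈ 99.7 kHz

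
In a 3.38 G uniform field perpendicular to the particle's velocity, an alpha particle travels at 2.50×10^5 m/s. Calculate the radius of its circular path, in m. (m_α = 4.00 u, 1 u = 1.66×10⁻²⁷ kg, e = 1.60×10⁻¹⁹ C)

The magnetic force provides the centripetal force: qvB = mv²/r, so r = mv/(qB).
r = (6.64×10^-27 kg)(2.50×10^5 m/s) / [(2×1.60×10^-19 C)(3.38×10^-4 T)] = 15.3 m.

r ≈ 15.3 m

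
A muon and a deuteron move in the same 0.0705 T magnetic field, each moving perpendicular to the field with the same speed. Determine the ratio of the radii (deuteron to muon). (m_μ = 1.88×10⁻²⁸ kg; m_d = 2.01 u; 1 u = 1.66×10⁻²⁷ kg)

r = mv/(qB) ⇒ at equal v, r ∝ m/q.
r_{deuteron}/r_{muon} = 17.7.

ratio ≈ 17.7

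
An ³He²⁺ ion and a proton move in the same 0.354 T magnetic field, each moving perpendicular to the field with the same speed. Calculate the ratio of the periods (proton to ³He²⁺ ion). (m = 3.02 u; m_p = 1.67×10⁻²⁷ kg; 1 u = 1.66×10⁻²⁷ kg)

ratio ≈ 0.666

T = 2πm/(qB) is independent of speed, so T₂/T₁ = (m₂/q₂)/(m₁/q₁).
T_{proton}/T_{³He²⁺ ion} = (1.67×10^-27/1e) / (5.01×10^-27/2e) = 0.666.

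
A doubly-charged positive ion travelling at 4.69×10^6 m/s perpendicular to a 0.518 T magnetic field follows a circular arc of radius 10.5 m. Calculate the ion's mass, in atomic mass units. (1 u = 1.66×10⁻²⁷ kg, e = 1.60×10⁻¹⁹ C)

qvB = mv²/r ⇒ m = qBr/v.
m = (2×1.60×10^-19)(0.518)(10.5) / (4.69×10^6) = 3.71×10^-25 kg = 224 u.

m ≈ 224 u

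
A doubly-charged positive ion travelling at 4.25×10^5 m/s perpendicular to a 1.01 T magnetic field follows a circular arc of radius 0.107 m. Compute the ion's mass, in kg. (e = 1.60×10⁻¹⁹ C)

qvB = mv²/r ⇒ m = qBr/v.
m = (2×1.60×10^-19)(1.01)(0.107) / (4.25×10^5) = 8.14×10^-26 kg.

m ≈ 8.14×10^-26 kg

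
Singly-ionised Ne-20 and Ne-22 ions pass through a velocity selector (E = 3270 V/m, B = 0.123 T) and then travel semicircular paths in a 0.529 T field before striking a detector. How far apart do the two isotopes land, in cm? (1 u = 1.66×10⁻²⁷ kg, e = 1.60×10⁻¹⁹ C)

Δd ≈ 0.209 cm

Both emerge at v = E/B₁ = 2.66×10^4 m/s.
r = mv/(qB₂), so r₁ = 0.01043 m and r₂ = 0.01147 m, giving Δr = 1.04×10^-3 m.
After a semicircle each ion lands a diameter 2r from the entry slit, so the separation is 2Δr = 2.09×10^-3 m.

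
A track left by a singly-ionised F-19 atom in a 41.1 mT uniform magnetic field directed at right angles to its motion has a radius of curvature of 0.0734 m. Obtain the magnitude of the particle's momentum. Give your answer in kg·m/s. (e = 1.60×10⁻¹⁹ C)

Since qvB = mv²/r, the momentum p = mv = qBr.
p = (1×1.60×10^-19)(0.0411)(0.0734) = 4.83×10^-22 kg·m/s.

p ≈ 4.83×10^-22 kg·m/s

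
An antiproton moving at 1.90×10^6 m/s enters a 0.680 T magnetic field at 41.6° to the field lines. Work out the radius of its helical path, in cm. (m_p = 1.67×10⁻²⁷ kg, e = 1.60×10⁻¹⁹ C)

Only the perpendicular component v⊥ = v sin41.6° = 1.26×10^6 m/s is bent by the field.
r = m v⊥ /(qB) = (1.67×10^-27)(1.26×10^6) / [(1×1.60×10^-19)(0.680)] = 0.0194 m.

r ≈ 1.94 cm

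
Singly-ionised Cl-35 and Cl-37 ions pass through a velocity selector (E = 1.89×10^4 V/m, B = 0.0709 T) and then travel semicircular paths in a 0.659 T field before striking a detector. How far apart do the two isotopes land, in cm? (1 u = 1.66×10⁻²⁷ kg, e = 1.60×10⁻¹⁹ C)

Both emerge at v = E/B₁ = 2.67×10^5 m/s.
r = mv/(qB₂), so r₁ = 0.14689 m and r₂ = 0.15528 m, giving Δr = 8.39×10^-3 m.
After a semicircle each ion lands a diameter 2r from the entry slit, so the separation is 2Δr = 0.0168 m.

Δd ≈ 1.68 cm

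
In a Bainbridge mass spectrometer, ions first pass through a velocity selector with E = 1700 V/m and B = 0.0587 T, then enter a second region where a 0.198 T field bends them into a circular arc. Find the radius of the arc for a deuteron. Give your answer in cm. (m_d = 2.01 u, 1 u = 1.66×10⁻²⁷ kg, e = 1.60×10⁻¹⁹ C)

The selector passes v = E/B = 1700/0.0587 = 2.90×10^4 m/s.
In the deflection region, r = mv/(qB₂) = (3.34×10^-27)(2.90×10^4) / [(1×1.60×10^-19)(0.198)] = 3.05×10^-3 m.

r ≈ 0.305 cm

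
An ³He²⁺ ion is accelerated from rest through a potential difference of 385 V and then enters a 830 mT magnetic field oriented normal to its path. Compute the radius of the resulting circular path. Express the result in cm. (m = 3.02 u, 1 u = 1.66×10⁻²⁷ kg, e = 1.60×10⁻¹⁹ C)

The kinetic energy gained is K = qV = (2×1.60×10^-19)(385) = 1.23×10^-16 J.
v = √(2K/m) = 2.22×10^5 m/s.
r = mv/(qB) = (5.01×10^-27)(2.22×10^5) / [(2×1.60×10^-19)(0.830)] = 4.18×10^-3 m.

r ≈ 0.418 cm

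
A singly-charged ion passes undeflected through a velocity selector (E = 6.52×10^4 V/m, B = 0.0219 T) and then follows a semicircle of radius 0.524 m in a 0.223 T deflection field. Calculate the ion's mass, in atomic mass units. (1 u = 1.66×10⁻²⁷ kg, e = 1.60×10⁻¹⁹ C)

v = E/B₁ = 2.98×10^6 m/s.
From r = mv/(qB₂), m = qB₂r/v = (1×1.60×10^-19)(0.223)(0.524) / (2.98×10^6) = 6.28×10^-27 kg.
In atomic mass units: m = 6.28×10^-27 / 1.66×10^-27 = 3.78 u.

m ≈ 3.78 u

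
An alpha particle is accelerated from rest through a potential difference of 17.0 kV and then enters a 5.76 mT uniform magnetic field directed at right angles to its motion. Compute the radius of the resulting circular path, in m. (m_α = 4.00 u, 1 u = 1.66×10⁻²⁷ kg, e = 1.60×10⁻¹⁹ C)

The kinetic energy gained is K = qV = (2×1.60×10^-19)(1.70×10^4) = 5.44×10^-15 J.
v = √(2K/m) = 1.28×10^6 m/s.
r = mv/(qB) = (6.64×10^-27)(1.28×10^6) / [(2×1.60×10^-19)(5.76×10^-3)] = 4.61 m.

r ≈ 4.61 m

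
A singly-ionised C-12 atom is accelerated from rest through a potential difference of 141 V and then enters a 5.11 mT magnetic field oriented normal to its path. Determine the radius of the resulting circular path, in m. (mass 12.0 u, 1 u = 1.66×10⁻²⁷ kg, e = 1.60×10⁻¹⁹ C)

r ≈ 1.16 m

The kinetic energy gained is K = qV = (1×1.60×10^-19)(141) = 2.26×10^-17 J.
v = √(2K/m) = 4.76×10^4 m/s.
r = mv/(qB) = (1.99×10^-26)(4.76×10^4) / [(1×1.60×10^-19)(5.11×10^-3)] = 1.16 m.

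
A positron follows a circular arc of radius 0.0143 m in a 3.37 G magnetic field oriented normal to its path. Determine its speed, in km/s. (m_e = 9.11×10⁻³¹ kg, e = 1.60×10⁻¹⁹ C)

v ≈ 846 km/s

From qvB = mv²/r, v = qBr/m.
v = (1×1.60×10^-19)(3.37×10^-4)(0.0143) / (9.11×10^-31) = 8.46×10^5 m/s.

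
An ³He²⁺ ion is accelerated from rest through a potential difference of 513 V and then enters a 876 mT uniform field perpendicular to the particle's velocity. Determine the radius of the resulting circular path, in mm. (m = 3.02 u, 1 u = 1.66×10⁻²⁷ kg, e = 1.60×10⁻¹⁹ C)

r ≈ 4.58 mm

The kinetic energy gained is K = qV = (2×1.60×10^-19)(513) = 1.64×10^-16 J.
v = √(2K/m) = 2.56×10^5 m/s.
r = mv/(qB) = (5.01×10^-27)(2.56×10^5) / [(2×1.60×10^-19)(0.876)] = 4.58×10^-3 m.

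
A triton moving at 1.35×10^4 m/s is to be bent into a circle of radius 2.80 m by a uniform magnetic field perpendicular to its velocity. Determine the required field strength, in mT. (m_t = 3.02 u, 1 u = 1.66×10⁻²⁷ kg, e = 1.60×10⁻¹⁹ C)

B ≈ 0.151 mT

qvB = mv²/r gives B = mv/(qr).
B = (5.01×10^-27)(1.35×10^4) / [(1×1.60×10^-19)(2.80)] = 1.51×10^-4 T.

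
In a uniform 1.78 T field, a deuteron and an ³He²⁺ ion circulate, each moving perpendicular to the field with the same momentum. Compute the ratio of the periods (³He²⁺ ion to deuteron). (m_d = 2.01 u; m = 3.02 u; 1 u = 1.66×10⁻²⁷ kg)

T = 2πm/(qB) is independent of speed, so T₂/T₁ = (m₂/q₂)/(m₁/q₁).
T_{³He²⁺ ion}/T_{deuteron} = (5.01×10^-27/2e) / (3.34×10^-27/1e) = 0.751.

ratio ≈ 0.751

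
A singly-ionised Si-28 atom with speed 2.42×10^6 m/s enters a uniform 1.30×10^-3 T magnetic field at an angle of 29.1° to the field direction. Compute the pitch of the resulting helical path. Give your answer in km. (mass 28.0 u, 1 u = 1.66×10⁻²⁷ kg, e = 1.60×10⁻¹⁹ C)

pitch ≈ 2.97 km

The velocity component along B is v∥ = v cos29.1° = 2.11×10^6 m/s.
The cyclotron period T = 2πm/(qB) = 1.40×10^-3 s is set by m, q, B alone.
Pitch = v∥·T = (2.11×10^6)(1.40×10^-3) = 2970 m.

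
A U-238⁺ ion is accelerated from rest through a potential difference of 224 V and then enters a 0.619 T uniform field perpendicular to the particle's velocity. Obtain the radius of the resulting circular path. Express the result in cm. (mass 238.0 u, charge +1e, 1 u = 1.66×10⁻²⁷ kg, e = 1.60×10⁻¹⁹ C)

r ≈ 5.37 cm

The kinetic energy gained is K = qV = (1×1.60×10^-19)(224) = 3.58×10^-17 J.
v = √(2K/m) = 1.35×10^4 m/s.
r = mv/(qB) = (3.95×10^-25)(1.35×10^4) / [(1×1.60×10^-19)(0.619)] = 0.0537 m.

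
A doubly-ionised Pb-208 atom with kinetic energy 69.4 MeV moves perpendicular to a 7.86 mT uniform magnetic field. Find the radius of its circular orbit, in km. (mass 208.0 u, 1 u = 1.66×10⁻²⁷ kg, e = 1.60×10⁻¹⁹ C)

Convert the energy: K = 69.4 MeV = 1.11×10^-11 J.
v = √(2K/m) = √(2·1.11×10^-11/3.45×10^-25) = 8.02×10^6 m/s.
r = mv/(qB) = (3.45×10^-25)(8.02×10^6) / [(2×1.60×10^-19)(7.86×10^-3)] = 1100 m.

r ≈ 1.10 km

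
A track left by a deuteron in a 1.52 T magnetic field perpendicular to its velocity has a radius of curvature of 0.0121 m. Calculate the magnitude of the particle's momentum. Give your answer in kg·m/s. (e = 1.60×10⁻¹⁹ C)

p ≈ 2.94×10^-21 kg·m/s

Since qvB = mv²/r, the momentum p = mv = qBr.
p = (1×1.60×10^-19)(1.52)(0.0121) = 2.94×10^-21 kg·m/s.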